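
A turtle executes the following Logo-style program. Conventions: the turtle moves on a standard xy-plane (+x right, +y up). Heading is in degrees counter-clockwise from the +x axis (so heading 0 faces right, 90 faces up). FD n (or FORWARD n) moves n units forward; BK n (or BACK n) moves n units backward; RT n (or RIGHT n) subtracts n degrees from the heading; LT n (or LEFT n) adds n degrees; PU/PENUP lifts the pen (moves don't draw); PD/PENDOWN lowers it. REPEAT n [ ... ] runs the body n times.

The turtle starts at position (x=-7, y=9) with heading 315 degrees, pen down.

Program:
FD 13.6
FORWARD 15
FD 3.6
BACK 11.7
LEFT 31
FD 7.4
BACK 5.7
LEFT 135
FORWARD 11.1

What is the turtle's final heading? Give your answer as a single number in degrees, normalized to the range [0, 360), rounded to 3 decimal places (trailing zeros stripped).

Executing turtle program step by step:
Start: pos=(-7,9), heading=315, pen down
FD 13.6: (-7,9) -> (2.617,-0.617) [heading=315, draw]
FD 15: (2.617,-0.617) -> (13.223,-11.223) [heading=315, draw]
FD 3.6: (13.223,-11.223) -> (15.769,-13.769) [heading=315, draw]
BK 11.7: (15.769,-13.769) -> (7.496,-5.496) [heading=315, draw]
LT 31: heading 315 -> 346
FD 7.4: (7.496,-5.496) -> (14.676,-7.286) [heading=346, draw]
BK 5.7: (14.676,-7.286) -> (9.145,-5.907) [heading=346, draw]
LT 135: heading 346 -> 121
FD 11.1: (9.145,-5.907) -> (3.428,3.608) [heading=121, draw]
Final: pos=(3.428,3.608), heading=121, 7 segment(s) drawn

Answer: 121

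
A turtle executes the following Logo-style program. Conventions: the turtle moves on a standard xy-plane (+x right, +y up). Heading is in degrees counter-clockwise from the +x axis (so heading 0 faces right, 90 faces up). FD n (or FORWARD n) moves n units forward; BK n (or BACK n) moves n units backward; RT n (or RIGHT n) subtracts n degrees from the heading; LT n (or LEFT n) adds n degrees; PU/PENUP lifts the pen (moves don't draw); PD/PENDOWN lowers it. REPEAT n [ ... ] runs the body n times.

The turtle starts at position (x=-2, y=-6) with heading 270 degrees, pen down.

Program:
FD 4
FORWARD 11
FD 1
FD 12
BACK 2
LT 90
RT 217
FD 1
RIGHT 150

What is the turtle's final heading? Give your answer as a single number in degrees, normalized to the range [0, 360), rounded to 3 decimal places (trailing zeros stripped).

Executing turtle program step by step:
Start: pos=(-2,-6), heading=270, pen down
FD 4: (-2,-6) -> (-2,-10) [heading=270, draw]
FD 11: (-2,-10) -> (-2,-21) [heading=270, draw]
FD 1: (-2,-21) -> (-2,-22) [heading=270, draw]
FD 12: (-2,-22) -> (-2,-34) [heading=270, draw]
BK 2: (-2,-34) -> (-2,-32) [heading=270, draw]
LT 90: heading 270 -> 0
RT 217: heading 0 -> 143
FD 1: (-2,-32) -> (-2.799,-31.398) [heading=143, draw]
RT 150: heading 143 -> 353
Final: pos=(-2.799,-31.398), heading=353, 6 segment(s) drawn

Answer: 353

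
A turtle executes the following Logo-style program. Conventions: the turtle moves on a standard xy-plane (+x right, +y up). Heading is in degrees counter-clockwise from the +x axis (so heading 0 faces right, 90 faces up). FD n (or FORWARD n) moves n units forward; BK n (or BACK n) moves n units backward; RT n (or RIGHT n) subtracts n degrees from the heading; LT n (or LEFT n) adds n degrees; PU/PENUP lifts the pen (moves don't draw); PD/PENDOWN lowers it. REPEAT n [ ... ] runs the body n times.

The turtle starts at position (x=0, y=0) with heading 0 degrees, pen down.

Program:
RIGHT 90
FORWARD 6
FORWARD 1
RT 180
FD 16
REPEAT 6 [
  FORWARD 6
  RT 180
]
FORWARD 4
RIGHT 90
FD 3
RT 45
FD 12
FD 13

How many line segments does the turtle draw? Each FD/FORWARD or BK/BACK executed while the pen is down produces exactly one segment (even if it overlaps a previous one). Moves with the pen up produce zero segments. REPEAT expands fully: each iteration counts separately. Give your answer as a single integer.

Executing turtle program step by step:
Start: pos=(0,0), heading=0, pen down
RT 90: heading 0 -> 270
FD 6: (0,0) -> (0,-6) [heading=270, draw]
FD 1: (0,-6) -> (0,-7) [heading=270, draw]
RT 180: heading 270 -> 90
FD 16: (0,-7) -> (0,9) [heading=90, draw]
REPEAT 6 [
  -- iteration 1/6 --
  FD 6: (0,9) -> (0,15) [heading=90, draw]
  RT 180: heading 90 -> 270
  -- iteration 2/6 --
  FD 6: (0,15) -> (0,9) [heading=270, draw]
  RT 180: heading 270 -> 90
  -- iteration 3/6 --
  FD 6: (0,9) -> (0,15) [heading=90, draw]
  RT 180: heading 90 -> 270
  -- iteration 4/6 --
  FD 6: (0,15) -> (0,9) [heading=270, draw]
  RT 180: heading 270 -> 90
  -- iteration 5/6 --
  FD 6: (0,9) -> (0,15) [heading=90, draw]
  RT 180: heading 90 -> 270
  -- iteration 6/6 --
  FD 6: (0,15) -> (0,9) [heading=270, draw]
  RT 180: heading 270 -> 90
]
FD 4: (0,9) -> (0,13) [heading=90, draw]
RT 90: heading 90 -> 0
FD 3: (0,13) -> (3,13) [heading=0, draw]
RT 45: heading 0 -> 315
FD 12: (3,13) -> (11.485,4.515) [heading=315, draw]
FD 13: (11.485,4.515) -> (20.678,-4.678) [heading=315, draw]
Final: pos=(20.678,-4.678), heading=315, 13 segment(s) drawn
Segments drawn: 13

Answer: 13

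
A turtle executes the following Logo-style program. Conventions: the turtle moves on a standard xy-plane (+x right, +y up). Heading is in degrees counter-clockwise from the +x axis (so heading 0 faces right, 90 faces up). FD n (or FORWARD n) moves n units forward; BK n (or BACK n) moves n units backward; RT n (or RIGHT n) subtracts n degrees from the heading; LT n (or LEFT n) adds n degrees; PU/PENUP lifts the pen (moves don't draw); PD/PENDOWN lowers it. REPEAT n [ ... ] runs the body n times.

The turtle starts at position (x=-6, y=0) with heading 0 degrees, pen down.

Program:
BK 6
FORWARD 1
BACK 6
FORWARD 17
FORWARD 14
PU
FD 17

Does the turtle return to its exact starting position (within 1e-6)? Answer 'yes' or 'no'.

Answer: no

Derivation:
Executing turtle program step by step:
Start: pos=(-6,0), heading=0, pen down
BK 6: (-6,0) -> (-12,0) [heading=0, draw]
FD 1: (-12,0) -> (-11,0) [heading=0, draw]
BK 6: (-11,0) -> (-17,0) [heading=0, draw]
FD 17: (-17,0) -> (0,0) [heading=0, draw]
FD 14: (0,0) -> (14,0) [heading=0, draw]
PU: pen up
FD 17: (14,0) -> (31,0) [heading=0, move]
Final: pos=(31,0), heading=0, 5 segment(s) drawn

Start position: (-6, 0)
Final position: (31, 0)
Distance = 37; >= 1e-6 -> NOT closed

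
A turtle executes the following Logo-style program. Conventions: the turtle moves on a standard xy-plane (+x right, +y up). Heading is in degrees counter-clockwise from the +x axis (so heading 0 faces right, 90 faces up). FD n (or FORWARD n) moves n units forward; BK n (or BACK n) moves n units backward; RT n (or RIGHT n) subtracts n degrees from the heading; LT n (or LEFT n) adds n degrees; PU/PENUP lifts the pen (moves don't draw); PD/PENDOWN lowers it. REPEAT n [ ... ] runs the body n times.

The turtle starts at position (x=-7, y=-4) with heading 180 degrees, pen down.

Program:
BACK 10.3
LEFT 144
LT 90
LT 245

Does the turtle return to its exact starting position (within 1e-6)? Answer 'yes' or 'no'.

Executing turtle program step by step:
Start: pos=(-7,-4), heading=180, pen down
BK 10.3: (-7,-4) -> (3.3,-4) [heading=180, draw]
LT 144: heading 180 -> 324
LT 90: heading 324 -> 54
LT 245: heading 54 -> 299
Final: pos=(3.3,-4), heading=299, 1 segment(s) drawn

Start position: (-7, -4)
Final position: (3.3, -4)
Distance = 10.3; >= 1e-6 -> NOT closed

Answer: no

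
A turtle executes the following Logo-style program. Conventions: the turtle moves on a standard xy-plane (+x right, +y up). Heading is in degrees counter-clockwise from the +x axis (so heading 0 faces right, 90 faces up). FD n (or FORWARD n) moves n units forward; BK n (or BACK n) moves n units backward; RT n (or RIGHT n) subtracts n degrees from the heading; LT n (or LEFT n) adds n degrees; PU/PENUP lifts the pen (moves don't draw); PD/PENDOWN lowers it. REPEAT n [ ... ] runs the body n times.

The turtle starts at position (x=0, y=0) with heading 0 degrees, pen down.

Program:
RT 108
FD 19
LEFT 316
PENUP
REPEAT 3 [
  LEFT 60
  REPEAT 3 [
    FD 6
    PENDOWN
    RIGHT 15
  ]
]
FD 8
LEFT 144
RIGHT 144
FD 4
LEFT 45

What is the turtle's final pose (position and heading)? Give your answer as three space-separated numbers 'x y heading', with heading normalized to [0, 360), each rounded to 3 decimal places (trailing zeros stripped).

Answer: -11.18 -81.089 298

Derivation:
Executing turtle program step by step:
Start: pos=(0,0), heading=0, pen down
RT 108: heading 0 -> 252
FD 19: (0,0) -> (-5.871,-18.07) [heading=252, draw]
LT 316: heading 252 -> 208
PU: pen up
REPEAT 3 [
  -- iteration 1/3 --
  LT 60: heading 208 -> 268
  REPEAT 3 [
    -- iteration 1/3 --
    FD 6: (-5.871,-18.07) -> (-6.081,-24.066) [heading=268, move]
    PD: pen down
    RT 15: heading 268 -> 253
    -- iteration 2/3 --
    FD 6: (-6.081,-24.066) -> (-7.835,-29.804) [heading=253, draw]
    PD: pen down
    RT 15: heading 253 -> 238
    -- iteration 3/3 --
    FD 6: (-7.835,-29.804) -> (-11.014,-34.893) [heading=238, draw]
    PD: pen down
    RT 15: heading 238 -> 223
  ]
  -- iteration 2/3 --
  LT 60: heading 223 -> 283
  REPEAT 3 [
    -- iteration 1/3 --
    FD 6: (-11.014,-34.893) -> (-9.665,-40.739) [heading=283, draw]
    PD: pen down
    RT 15: heading 283 -> 268
    -- iteration 2/3 --
    FD 6: (-9.665,-40.739) -> (-9.874,-46.735) [heading=268, draw]
    PD: pen down
    RT 15: heading 268 -> 253
    -- iteration 3/3 --
    FD 6: (-9.874,-46.735) -> (-11.628,-52.473) [heading=253, draw]
    PD: pen down
    RT 15: heading 253 -> 238
  ]
  -- iteration 3/3 --
  LT 60: heading 238 -> 298
  REPEAT 3 [
    -- iteration 1/3 --
    FD 6: (-11.628,-52.473) -> (-8.812,-57.771) [heading=298, draw]
    PD: pen down
    RT 15: heading 298 -> 283
    -- iteration 2/3 --
    FD 6: (-8.812,-57.771) -> (-7.462,-63.617) [heading=283, draw]
    PD: pen down
    RT 15: heading 283 -> 268
    -- iteration 3/3 --
    FD 6: (-7.462,-63.617) -> (-7.671,-69.613) [heading=268, draw]
    PD: pen down
    RT 15: heading 268 -> 253
  ]
]
FD 8: (-7.671,-69.613) -> (-10.01,-77.264) [heading=253, draw]
LT 144: heading 253 -> 37
RT 144: heading 37 -> 253
FD 4: (-10.01,-77.264) -> (-11.18,-81.089) [heading=253, draw]
LT 45: heading 253 -> 298
Final: pos=(-11.18,-81.089), heading=298, 11 segment(s) drawn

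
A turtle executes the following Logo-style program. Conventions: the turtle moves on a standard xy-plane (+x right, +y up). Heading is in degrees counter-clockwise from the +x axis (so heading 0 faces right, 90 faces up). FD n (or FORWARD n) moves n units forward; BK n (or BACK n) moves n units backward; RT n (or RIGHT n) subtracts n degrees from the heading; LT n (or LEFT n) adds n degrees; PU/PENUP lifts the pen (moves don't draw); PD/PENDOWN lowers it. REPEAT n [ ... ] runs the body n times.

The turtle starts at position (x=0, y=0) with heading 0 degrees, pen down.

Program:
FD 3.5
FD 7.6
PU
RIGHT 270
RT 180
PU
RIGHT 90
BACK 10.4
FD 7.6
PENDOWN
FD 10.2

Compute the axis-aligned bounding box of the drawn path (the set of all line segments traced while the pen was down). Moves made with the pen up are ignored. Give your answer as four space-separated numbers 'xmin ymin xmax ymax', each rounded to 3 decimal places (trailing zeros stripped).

Executing turtle program step by step:
Start: pos=(0,0), heading=0, pen down
FD 3.5: (0,0) -> (3.5,0) [heading=0, draw]
FD 7.6: (3.5,0) -> (11.1,0) [heading=0, draw]
PU: pen up
RT 270: heading 0 -> 90
RT 180: heading 90 -> 270
PU: pen up
RT 90: heading 270 -> 180
BK 10.4: (11.1,0) -> (21.5,0) [heading=180, move]
FD 7.6: (21.5,0) -> (13.9,0) [heading=180, move]
PD: pen down
FD 10.2: (13.9,0) -> (3.7,0) [heading=180, draw]
Final: pos=(3.7,0), heading=180, 3 segment(s) drawn

Segment endpoints: x in {0, 3.5, 3.7, 11.1, 13.9}, y in {0, 0, 0}
xmin=0, ymin=0, xmax=13.9, ymax=0

Answer: 0 0 13.9 0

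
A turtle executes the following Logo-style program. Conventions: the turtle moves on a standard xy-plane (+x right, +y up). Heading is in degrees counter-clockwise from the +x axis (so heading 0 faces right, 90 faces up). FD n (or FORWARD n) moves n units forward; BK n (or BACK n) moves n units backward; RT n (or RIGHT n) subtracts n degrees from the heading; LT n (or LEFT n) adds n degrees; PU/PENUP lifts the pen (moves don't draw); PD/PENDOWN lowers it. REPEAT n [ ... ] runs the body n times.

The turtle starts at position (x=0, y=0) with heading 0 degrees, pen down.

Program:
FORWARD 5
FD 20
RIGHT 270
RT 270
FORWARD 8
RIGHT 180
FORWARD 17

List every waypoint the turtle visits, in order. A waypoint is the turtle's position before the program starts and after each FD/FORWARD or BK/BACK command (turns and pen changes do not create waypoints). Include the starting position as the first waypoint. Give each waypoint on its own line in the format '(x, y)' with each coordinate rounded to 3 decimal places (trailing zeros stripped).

Answer: (0, 0)
(5, 0)
(25, 0)
(17, 0)
(34, 0)

Derivation:
Executing turtle program step by step:
Start: pos=(0,0), heading=0, pen down
FD 5: (0,0) -> (5,0) [heading=0, draw]
FD 20: (5,0) -> (25,0) [heading=0, draw]
RT 270: heading 0 -> 90
RT 270: heading 90 -> 180
FD 8: (25,0) -> (17,0) [heading=180, draw]
RT 180: heading 180 -> 0
FD 17: (17,0) -> (34,0) [heading=0, draw]
Final: pos=(34,0), heading=0, 4 segment(s) drawn
Waypoints (5 total):
(0, 0)
(5, 0)
(25, 0)
(17, 0)
(34, 0)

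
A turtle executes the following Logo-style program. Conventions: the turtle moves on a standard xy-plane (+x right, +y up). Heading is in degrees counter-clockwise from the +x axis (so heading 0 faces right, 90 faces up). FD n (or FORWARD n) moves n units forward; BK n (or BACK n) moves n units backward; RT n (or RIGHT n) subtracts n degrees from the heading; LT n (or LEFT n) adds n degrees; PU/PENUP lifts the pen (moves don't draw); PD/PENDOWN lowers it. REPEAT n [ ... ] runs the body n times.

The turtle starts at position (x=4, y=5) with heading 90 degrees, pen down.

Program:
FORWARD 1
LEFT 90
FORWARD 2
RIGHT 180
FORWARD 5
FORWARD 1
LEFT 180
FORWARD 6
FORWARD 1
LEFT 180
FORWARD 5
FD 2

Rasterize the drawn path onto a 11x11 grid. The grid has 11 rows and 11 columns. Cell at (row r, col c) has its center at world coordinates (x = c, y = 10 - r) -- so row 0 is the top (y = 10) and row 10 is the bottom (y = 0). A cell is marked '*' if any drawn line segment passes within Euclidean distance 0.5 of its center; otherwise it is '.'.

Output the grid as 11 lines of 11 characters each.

Segment 0: (4,5) -> (4,6)
Segment 1: (4,6) -> (2,6)
Segment 2: (2,6) -> (7,6)
Segment 3: (7,6) -> (8,6)
Segment 4: (8,6) -> (2,6)
Segment 5: (2,6) -> (1,6)
Segment 6: (1,6) -> (6,6)
Segment 7: (6,6) -> (8,6)

Answer: ...........
...........
...........
...........
.********..
....*......
...........
...........
...........
...........
...........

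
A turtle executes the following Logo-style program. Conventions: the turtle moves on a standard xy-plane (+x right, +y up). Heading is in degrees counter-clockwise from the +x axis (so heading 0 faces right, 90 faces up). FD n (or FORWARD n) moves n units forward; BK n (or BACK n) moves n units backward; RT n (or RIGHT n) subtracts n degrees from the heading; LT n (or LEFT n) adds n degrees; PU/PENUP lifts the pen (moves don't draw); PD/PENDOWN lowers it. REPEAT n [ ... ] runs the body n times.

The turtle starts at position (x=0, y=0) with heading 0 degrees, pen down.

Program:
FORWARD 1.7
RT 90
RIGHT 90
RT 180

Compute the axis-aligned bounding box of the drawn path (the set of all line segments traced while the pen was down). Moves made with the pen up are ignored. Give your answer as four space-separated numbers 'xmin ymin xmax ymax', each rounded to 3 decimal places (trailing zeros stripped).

Executing turtle program step by step:
Start: pos=(0,0), heading=0, pen down
FD 1.7: (0,0) -> (1.7,0) [heading=0, draw]
RT 90: heading 0 -> 270
RT 90: heading 270 -> 180
RT 180: heading 180 -> 0
Final: pos=(1.7,0), heading=0, 1 segment(s) drawn

Segment endpoints: x in {0, 1.7}, y in {0}
xmin=0, ymin=0, xmax=1.7, ymax=0

Answer: 0 0 1.7 0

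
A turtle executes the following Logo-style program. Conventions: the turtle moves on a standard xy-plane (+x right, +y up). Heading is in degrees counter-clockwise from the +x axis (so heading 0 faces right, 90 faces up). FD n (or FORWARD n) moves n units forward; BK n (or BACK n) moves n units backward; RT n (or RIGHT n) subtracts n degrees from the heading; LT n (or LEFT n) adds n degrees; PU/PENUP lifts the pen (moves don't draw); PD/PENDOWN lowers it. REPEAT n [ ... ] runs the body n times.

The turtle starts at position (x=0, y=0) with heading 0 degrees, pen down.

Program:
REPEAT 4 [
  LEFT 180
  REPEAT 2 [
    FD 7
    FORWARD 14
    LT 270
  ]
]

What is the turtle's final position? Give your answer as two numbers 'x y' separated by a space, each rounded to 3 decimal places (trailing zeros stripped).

Executing turtle program step by step:
Start: pos=(0,0), heading=0, pen down
REPEAT 4 [
  -- iteration 1/4 --
  LT 180: heading 0 -> 180
  REPEAT 2 [
    -- iteration 1/2 --
    FD 7: (0,0) -> (-7,0) [heading=180, draw]
    FD 14: (-7,0) -> (-21,0) [heading=180, draw]
    LT 270: heading 180 -> 90
    -- iteration 2/2 --
    FD 7: (-21,0) -> (-21,7) [heading=90, draw]
    FD 14: (-21,7) -> (-21,21) [heading=90, draw]
    LT 270: heading 90 -> 0
  ]
  -- iteration 2/4 --
  LT 180: heading 0 -> 180
  REPEAT 2 [
    -- iteration 1/2 --
    FD 7: (-21,21) -> (-28,21) [heading=180, draw]
    FD 14: (-28,21) -> (-42,21) [heading=180, draw]
    LT 270: heading 180 -> 90
    -- iteration 2/2 --
    FD 7: (-42,21) -> (-42,28) [heading=90, draw]
    FD 14: (-42,28) -> (-42,42) [heading=90, draw]
    LT 270: heading 90 -> 0
  ]
  -- iteration 3/4 --
  LT 180: heading 0 -> 180
  REPEAT 2 [
    -- iteration 1/2 --
    FD 7: (-42,42) -> (-49,42) [heading=180, draw]
    FD 14: (-49,42) -> (-63,42) [heading=180, draw]
    LT 270: heading 180 -> 90
    -- iteration 2/2 --
    FD 7: (-63,42) -> (-63,49) [heading=90, draw]
    FD 14: (-63,49) -> (-63,63) [heading=90, draw]
    LT 270: heading 90 -> 0
  ]
  -- iteration 4/4 --
  LT 180: heading 0 -> 180
  REPEAT 2 [
    -- iteration 1/2 --
    FD 7: (-63,63) -> (-70,63) [heading=180, draw]
    FD 14: (-70,63) -> (-84,63) [heading=180, draw]
    LT 270: heading 180 -> 90
    -- iteration 2/2 --
    FD 7: (-84,63) -> (-84,70) [heading=90, draw]
    FD 14: (-84,70) -> (-84,84) [heading=90, draw]
    LT 270: heading 90 -> 0
  ]
]
Final: pos=(-84,84), heading=0, 16 segment(s) drawn

Answer: -84 84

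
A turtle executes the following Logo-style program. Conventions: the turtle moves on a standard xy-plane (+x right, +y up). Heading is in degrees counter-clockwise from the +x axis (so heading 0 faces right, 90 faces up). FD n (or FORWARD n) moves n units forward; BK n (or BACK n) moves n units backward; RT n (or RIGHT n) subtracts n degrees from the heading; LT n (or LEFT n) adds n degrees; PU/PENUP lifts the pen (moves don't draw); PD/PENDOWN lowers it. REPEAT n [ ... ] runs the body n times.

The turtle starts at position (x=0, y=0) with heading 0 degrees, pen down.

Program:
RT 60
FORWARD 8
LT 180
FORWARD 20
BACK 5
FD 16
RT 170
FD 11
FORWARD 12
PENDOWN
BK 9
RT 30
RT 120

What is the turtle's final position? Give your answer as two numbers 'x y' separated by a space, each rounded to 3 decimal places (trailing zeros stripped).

Executing turtle program step by step:
Start: pos=(0,0), heading=0, pen down
RT 60: heading 0 -> 300
FD 8: (0,0) -> (4,-6.928) [heading=300, draw]
LT 180: heading 300 -> 120
FD 20: (4,-6.928) -> (-6,10.392) [heading=120, draw]
BK 5: (-6,10.392) -> (-3.5,6.062) [heading=120, draw]
FD 16: (-3.5,6.062) -> (-11.5,19.919) [heading=120, draw]
RT 170: heading 120 -> 310
FD 11: (-11.5,19.919) -> (-4.429,11.492) [heading=310, draw]
FD 12: (-4.429,11.492) -> (3.284,2.3) [heading=310, draw]
PD: pen down
BK 9: (3.284,2.3) -> (-2.501,9.194) [heading=310, draw]
RT 30: heading 310 -> 280
RT 120: heading 280 -> 160
Final: pos=(-2.501,9.194), heading=160, 7 segment(s) drawn

Answer: -2.501 9.194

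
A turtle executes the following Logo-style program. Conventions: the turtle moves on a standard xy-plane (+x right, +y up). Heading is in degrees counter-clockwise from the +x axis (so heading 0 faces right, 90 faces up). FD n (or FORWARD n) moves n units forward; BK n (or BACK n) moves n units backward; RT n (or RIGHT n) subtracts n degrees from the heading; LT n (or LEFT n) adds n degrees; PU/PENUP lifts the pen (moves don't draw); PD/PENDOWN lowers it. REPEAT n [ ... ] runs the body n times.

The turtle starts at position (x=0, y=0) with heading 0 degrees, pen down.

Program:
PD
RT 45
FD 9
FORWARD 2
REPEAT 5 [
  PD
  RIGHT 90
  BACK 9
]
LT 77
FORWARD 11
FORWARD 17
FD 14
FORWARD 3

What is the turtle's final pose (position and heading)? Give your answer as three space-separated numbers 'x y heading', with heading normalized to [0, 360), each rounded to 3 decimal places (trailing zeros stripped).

Answer: 37.989 -39.576 302

Derivation:
Executing turtle program step by step:
Start: pos=(0,0), heading=0, pen down
PD: pen down
RT 45: heading 0 -> 315
FD 9: (0,0) -> (6.364,-6.364) [heading=315, draw]
FD 2: (6.364,-6.364) -> (7.778,-7.778) [heading=315, draw]
REPEAT 5 [
  -- iteration 1/5 --
  PD: pen down
  RT 90: heading 315 -> 225
  BK 9: (7.778,-7.778) -> (14.142,-1.414) [heading=225, draw]
  -- iteration 2/5 --
  PD: pen down
  RT 90: heading 225 -> 135
  BK 9: (14.142,-1.414) -> (20.506,-7.778) [heading=135, draw]
  -- iteration 3/5 --
  PD: pen down
  RT 90: heading 135 -> 45
  BK 9: (20.506,-7.778) -> (14.142,-14.142) [heading=45, draw]
  -- iteration 4/5 --
  PD: pen down
  RT 90: heading 45 -> 315
  BK 9: (14.142,-14.142) -> (7.778,-7.778) [heading=315, draw]
  -- iteration 5/5 --
  PD: pen down
  RT 90: heading 315 -> 225
  BK 9: (7.778,-7.778) -> (14.142,-1.414) [heading=225, draw]
]
LT 77: heading 225 -> 302
FD 11: (14.142,-1.414) -> (19.971,-10.743) [heading=302, draw]
FD 17: (19.971,-10.743) -> (28.98,-25.16) [heading=302, draw]
FD 14: (28.98,-25.16) -> (36.399,-37.032) [heading=302, draw]
FD 3: (36.399,-37.032) -> (37.989,-39.576) [heading=302, draw]
Final: pos=(37.989,-39.576), heading=302, 11 segment(s) drawn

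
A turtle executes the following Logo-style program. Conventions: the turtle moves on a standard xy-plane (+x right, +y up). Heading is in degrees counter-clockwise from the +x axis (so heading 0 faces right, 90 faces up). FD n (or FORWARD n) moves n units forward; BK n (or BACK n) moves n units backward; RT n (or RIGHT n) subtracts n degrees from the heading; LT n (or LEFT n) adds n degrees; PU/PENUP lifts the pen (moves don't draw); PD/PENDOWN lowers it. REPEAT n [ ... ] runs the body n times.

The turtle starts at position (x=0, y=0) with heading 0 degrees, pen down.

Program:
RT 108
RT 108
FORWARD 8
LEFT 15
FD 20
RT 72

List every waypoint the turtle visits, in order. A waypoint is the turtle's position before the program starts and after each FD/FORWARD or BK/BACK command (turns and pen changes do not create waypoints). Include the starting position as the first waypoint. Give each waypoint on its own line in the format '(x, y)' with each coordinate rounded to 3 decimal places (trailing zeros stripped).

Answer: (0, 0)
(-6.472, 4.702)
(-25.144, 11.87)

Derivation:
Executing turtle program step by step:
Start: pos=(0,0), heading=0, pen down
RT 108: heading 0 -> 252
RT 108: heading 252 -> 144
FD 8: (0,0) -> (-6.472,4.702) [heading=144, draw]
LT 15: heading 144 -> 159
FD 20: (-6.472,4.702) -> (-25.144,11.87) [heading=159, draw]
RT 72: heading 159 -> 87
Final: pos=(-25.144,11.87), heading=87, 2 segment(s) drawn
Waypoints (3 total):
(0, 0)
(-6.472, 4.702)
(-25.144, 11.87)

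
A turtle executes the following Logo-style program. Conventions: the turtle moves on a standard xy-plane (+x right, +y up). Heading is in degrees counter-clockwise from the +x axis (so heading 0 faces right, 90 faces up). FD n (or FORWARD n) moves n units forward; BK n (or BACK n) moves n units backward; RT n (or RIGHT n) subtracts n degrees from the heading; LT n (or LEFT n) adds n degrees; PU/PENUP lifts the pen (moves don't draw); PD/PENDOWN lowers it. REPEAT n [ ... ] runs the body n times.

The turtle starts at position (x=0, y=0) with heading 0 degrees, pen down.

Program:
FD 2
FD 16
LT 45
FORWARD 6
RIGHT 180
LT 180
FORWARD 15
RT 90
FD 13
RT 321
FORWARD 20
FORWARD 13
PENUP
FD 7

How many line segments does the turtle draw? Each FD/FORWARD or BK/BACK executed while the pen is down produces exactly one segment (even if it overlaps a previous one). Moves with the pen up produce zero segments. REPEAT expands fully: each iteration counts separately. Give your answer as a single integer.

Answer: 7

Derivation:
Executing turtle program step by step:
Start: pos=(0,0), heading=0, pen down
FD 2: (0,0) -> (2,0) [heading=0, draw]
FD 16: (2,0) -> (18,0) [heading=0, draw]
LT 45: heading 0 -> 45
FD 6: (18,0) -> (22.243,4.243) [heading=45, draw]
RT 180: heading 45 -> 225
LT 180: heading 225 -> 45
FD 15: (22.243,4.243) -> (32.849,14.849) [heading=45, draw]
RT 90: heading 45 -> 315
FD 13: (32.849,14.849) -> (42.042,5.657) [heading=315, draw]
RT 321: heading 315 -> 354
FD 20: (42.042,5.657) -> (61.932,3.566) [heading=354, draw]
FD 13: (61.932,3.566) -> (74.861,2.207) [heading=354, draw]
PU: pen up
FD 7: (74.861,2.207) -> (81.823,1.476) [heading=354, move]
Final: pos=(81.823,1.476), heading=354, 7 segment(s) drawn
Segments drawn: 7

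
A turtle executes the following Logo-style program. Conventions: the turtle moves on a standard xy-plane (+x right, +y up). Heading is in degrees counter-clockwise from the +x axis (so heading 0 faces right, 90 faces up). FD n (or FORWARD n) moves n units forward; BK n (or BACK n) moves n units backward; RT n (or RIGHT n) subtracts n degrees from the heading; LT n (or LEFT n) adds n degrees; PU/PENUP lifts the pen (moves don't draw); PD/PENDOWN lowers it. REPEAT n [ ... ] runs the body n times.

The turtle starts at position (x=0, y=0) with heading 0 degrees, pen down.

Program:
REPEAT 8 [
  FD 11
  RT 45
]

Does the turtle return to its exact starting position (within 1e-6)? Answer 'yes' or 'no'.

Executing turtle program step by step:
Start: pos=(0,0), heading=0, pen down
REPEAT 8 [
  -- iteration 1/8 --
  FD 11: (0,0) -> (11,0) [heading=0, draw]
  RT 45: heading 0 -> 315
  -- iteration 2/8 --
  FD 11: (11,0) -> (18.778,-7.778) [heading=315, draw]
  RT 45: heading 315 -> 270
  -- iteration 3/8 --
  FD 11: (18.778,-7.778) -> (18.778,-18.778) [heading=270, draw]
  RT 45: heading 270 -> 225
  -- iteration 4/8 --
  FD 11: (18.778,-18.778) -> (11,-26.556) [heading=225, draw]
  RT 45: heading 225 -> 180
  -- iteration 5/8 --
  FD 11: (11,-26.556) -> (0,-26.556) [heading=180, draw]
  RT 45: heading 180 -> 135
  -- iteration 6/8 --
  FD 11: (0,-26.556) -> (-7.778,-18.778) [heading=135, draw]
  RT 45: heading 135 -> 90
  -- iteration 7/8 --
  FD 11: (-7.778,-18.778) -> (-7.778,-7.778) [heading=90, draw]
  RT 45: heading 90 -> 45
  -- iteration 8/8 --
  FD 11: (-7.778,-7.778) -> (0,0) [heading=45, draw]
  RT 45: heading 45 -> 0
]
Final: pos=(0,0), heading=0, 8 segment(s) drawn

Start position: (0, 0)
Final position: (0, 0)
Distance = 0; < 1e-6 -> CLOSED

Answer: yes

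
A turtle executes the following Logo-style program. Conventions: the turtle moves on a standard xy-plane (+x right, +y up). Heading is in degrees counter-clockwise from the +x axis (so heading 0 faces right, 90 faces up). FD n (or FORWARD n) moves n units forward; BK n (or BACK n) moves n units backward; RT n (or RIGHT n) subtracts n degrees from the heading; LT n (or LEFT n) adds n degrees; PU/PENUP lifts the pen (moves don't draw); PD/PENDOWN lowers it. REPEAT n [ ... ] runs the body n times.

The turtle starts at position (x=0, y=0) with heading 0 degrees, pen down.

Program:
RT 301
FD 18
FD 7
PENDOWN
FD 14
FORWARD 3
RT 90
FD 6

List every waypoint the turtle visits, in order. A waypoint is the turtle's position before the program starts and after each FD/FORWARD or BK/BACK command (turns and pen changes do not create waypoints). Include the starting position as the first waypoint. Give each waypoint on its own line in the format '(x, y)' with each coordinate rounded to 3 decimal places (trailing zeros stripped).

Executing turtle program step by step:
Start: pos=(0,0), heading=0, pen down
RT 301: heading 0 -> 59
FD 18: (0,0) -> (9.271,15.429) [heading=59, draw]
FD 7: (9.271,15.429) -> (12.876,21.429) [heading=59, draw]
PD: pen down
FD 14: (12.876,21.429) -> (20.086,33.43) [heading=59, draw]
FD 3: (20.086,33.43) -> (21.632,36.001) [heading=59, draw]
RT 90: heading 59 -> 329
FD 6: (21.632,36.001) -> (26.775,32.911) [heading=329, draw]
Final: pos=(26.775,32.911), heading=329, 5 segment(s) drawn
Waypoints (6 total):
(0, 0)
(9.271, 15.429)
(12.876, 21.429)
(20.086, 33.43)
(21.632, 36.001)
(26.775, 32.911)

Answer: (0, 0)
(9.271, 15.429)
(12.876, 21.429)
(20.086, 33.43)
(21.632, 36.001)
(26.775, 32.911)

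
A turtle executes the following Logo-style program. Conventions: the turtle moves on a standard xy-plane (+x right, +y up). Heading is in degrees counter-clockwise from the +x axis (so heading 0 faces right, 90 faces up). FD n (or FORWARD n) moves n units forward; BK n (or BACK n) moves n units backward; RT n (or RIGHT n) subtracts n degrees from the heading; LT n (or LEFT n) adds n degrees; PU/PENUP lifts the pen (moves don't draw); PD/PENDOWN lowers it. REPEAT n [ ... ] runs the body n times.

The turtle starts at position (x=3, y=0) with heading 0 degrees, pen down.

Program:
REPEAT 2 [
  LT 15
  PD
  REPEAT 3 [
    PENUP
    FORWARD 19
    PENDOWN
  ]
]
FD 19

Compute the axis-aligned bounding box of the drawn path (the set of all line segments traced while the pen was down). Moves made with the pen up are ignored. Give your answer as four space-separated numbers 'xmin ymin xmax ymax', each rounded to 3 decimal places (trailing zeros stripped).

Executing turtle program step by step:
Start: pos=(3,0), heading=0, pen down
REPEAT 2 [
  -- iteration 1/2 --
  LT 15: heading 0 -> 15
  PD: pen down
  REPEAT 3 [
    -- iteration 1/3 --
    PU: pen up
    FD 19: (3,0) -> (21.353,4.918) [heading=15, move]
    PD: pen down
    -- iteration 2/3 --
    PU: pen up
    FD 19: (21.353,4.918) -> (39.705,9.835) [heading=15, move]
    PD: pen down
    -- iteration 3/3 --
    PU: pen up
    FD 19: (39.705,9.835) -> (58.058,14.753) [heading=15, move]
    PD: pen down
  ]
  -- iteration 2/2 --
  LT 15: heading 15 -> 30
  PD: pen down
  REPEAT 3 [
    -- iteration 1/3 --
    PU: pen up
    FD 19: (58.058,14.753) -> (74.512,24.253) [heading=30, move]
    PD: pen down
    -- iteration 2/3 --
    PU: pen up
    FD 19: (74.512,24.253) -> (90.967,33.753) [heading=30, move]
    PD: pen down
    -- iteration 3/3 --
    PU: pen up
    FD 19: (90.967,33.753) -> (107.421,43.253) [heading=30, move]
    PD: pen down
  ]
]
FD 19: (107.421,43.253) -> (123.876,52.753) [heading=30, draw]
Final: pos=(123.876,52.753), heading=30, 1 segment(s) drawn

Segment endpoints: x in {107.421, 123.876}, y in {43.253, 52.753}
xmin=107.421, ymin=43.253, xmax=123.876, ymax=52.753

Answer: 107.421 43.253 123.876 52.753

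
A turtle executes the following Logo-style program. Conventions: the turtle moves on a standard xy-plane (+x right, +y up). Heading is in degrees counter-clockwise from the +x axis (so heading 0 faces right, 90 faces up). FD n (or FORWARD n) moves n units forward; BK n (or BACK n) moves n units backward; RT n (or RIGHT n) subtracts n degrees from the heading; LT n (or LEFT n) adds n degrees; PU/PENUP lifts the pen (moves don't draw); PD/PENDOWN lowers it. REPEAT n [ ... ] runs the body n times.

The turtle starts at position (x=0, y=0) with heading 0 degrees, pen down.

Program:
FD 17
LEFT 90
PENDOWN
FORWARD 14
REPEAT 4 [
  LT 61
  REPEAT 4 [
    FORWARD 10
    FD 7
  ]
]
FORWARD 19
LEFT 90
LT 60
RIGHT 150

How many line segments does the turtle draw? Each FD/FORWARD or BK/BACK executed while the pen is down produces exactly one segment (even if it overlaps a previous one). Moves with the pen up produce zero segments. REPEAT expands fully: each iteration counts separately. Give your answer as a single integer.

Answer: 35

Derivation:
Executing turtle program step by step:
Start: pos=(0,0), heading=0, pen down
FD 17: (0,0) -> (17,0) [heading=0, draw]
LT 90: heading 0 -> 90
PD: pen down
FD 14: (17,0) -> (17,14) [heading=90, draw]
REPEAT 4 [
  -- iteration 1/4 --
  LT 61: heading 90 -> 151
  REPEAT 4 [
    -- iteration 1/4 --
    FD 10: (17,14) -> (8.254,18.848) [heading=151, draw]
    FD 7: (8.254,18.848) -> (2.131,22.242) [heading=151, draw]
    -- iteration 2/4 --
    FD 10: (2.131,22.242) -> (-6.615,27.09) [heading=151, draw]
    FD 7: (-6.615,27.09) -> (-12.737,30.484) [heading=151, draw]
    -- iteration 3/4 --
    FD 10: (-12.737,30.484) -> (-21.483,35.332) [heading=151, draw]
    FD 7: (-21.483,35.332) -> (-27.606,38.725) [heading=151, draw]
    -- iteration 4/4 --
    FD 10: (-27.606,38.725) -> (-36.352,43.573) [heading=151, draw]
    FD 7: (-36.352,43.573) -> (-42.474,46.967) [heading=151, draw]
  ]
  -- iteration 2/4 --
  LT 61: heading 151 -> 212
  REPEAT 4 [
    -- iteration 1/4 --
    FD 10: (-42.474,46.967) -> (-50.955,41.668) [heading=212, draw]
    FD 7: (-50.955,41.668) -> (-56.891,37.958) [heading=212, draw]
    -- iteration 2/4 --
    FD 10: (-56.891,37.958) -> (-65.371,32.659) [heading=212, draw]
    FD 7: (-65.371,32.659) -> (-71.308,28.95) [heading=212, draw]
    -- iteration 3/4 --
    FD 10: (-71.308,28.95) -> (-79.788,23.651) [heading=212, draw]
    FD 7: (-79.788,23.651) -> (-85.725,19.941) [heading=212, draw]
    -- iteration 4/4 --
    FD 10: (-85.725,19.941) -> (-94.205,14.642) [heading=212, draw]
    FD 7: (-94.205,14.642) -> (-100.141,10.933) [heading=212, draw]
  ]
  -- iteration 3/4 --
  LT 61: heading 212 -> 273
  REPEAT 4 [
    -- iteration 1/4 --
    FD 10: (-100.141,10.933) -> (-99.618,0.946) [heading=273, draw]
    FD 7: (-99.618,0.946) -> (-99.252,-6.044) [heading=273, draw]
    -- iteration 2/4 --
    FD 10: (-99.252,-6.044) -> (-98.728,-16.03) [heading=273, draw]
    FD 7: (-98.728,-16.03) -> (-98.362,-23.021) [heading=273, draw]
    -- iteration 3/4 --
    FD 10: (-98.362,-23.021) -> (-97.839,-33.007) [heading=273, draw]
    FD 7: (-97.839,-33.007) -> (-97.472,-39.998) [heading=273, draw]
    -- iteration 4/4 --
    FD 10: (-97.472,-39.998) -> (-96.949,-49.984) [heading=273, draw]
    FD 7: (-96.949,-49.984) -> (-96.583,-56.974) [heading=273, draw]
  ]
  -- iteration 4/4 --
  LT 61: heading 273 -> 334
  REPEAT 4 [
    -- iteration 1/4 --
    FD 10: (-96.583,-56.974) -> (-87.595,-61.358) [heading=334, draw]
    FD 7: (-87.595,-61.358) -> (-81.303,-64.427) [heading=334, draw]
    -- iteration 2/4 --
    FD 10: (-81.303,-64.427) -> (-72.315,-68.81) [heading=334, draw]
    FD 7: (-72.315,-68.81) -> (-66.024,-71.879) [heading=334, draw]
    -- iteration 3/4 --
    FD 10: (-66.024,-71.879) -> (-57.036,-76.263) [heading=334, draw]
    FD 7: (-57.036,-76.263) -> (-50.744,-79.331) [heading=334, draw]
    -- iteration 4/4 --
    FD 10: (-50.744,-79.331) -> (-41.756,-83.715) [heading=334, draw]
    FD 7: (-41.756,-83.715) -> (-35.465,-86.784) [heading=334, draw]
  ]
]
FD 19: (-35.465,-86.784) -> (-18.387,-95.113) [heading=334, draw]
LT 90: heading 334 -> 64
LT 60: heading 64 -> 124
RT 150: heading 124 -> 334
Final: pos=(-18.387,-95.113), heading=334, 35 segment(s) drawn
Segments drawn: 35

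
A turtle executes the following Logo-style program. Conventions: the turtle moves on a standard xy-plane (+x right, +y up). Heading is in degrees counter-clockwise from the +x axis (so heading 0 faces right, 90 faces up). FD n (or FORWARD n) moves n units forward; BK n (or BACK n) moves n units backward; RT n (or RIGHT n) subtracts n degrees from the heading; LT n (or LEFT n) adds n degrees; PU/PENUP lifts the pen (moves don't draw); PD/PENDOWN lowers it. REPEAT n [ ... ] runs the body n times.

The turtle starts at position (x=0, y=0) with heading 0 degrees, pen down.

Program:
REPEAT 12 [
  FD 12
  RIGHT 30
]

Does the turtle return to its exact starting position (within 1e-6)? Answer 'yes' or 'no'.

Answer: yes

Derivation:
Executing turtle program step by step:
Start: pos=(0,0), heading=0, pen down
REPEAT 12 [
  -- iteration 1/12 --
  FD 12: (0,0) -> (12,0) [heading=0, draw]
  RT 30: heading 0 -> 330
  -- iteration 2/12 --
  FD 12: (12,0) -> (22.392,-6) [heading=330, draw]
  RT 30: heading 330 -> 300
  -- iteration 3/12 --
  FD 12: (22.392,-6) -> (28.392,-16.392) [heading=300, draw]
  RT 30: heading 300 -> 270
  -- iteration 4/12 --
  FD 12: (28.392,-16.392) -> (28.392,-28.392) [heading=270, draw]
  RT 30: heading 270 -> 240
  -- iteration 5/12 --
  FD 12: (28.392,-28.392) -> (22.392,-38.785) [heading=240, draw]
  RT 30: heading 240 -> 210
  -- iteration 6/12 --
  FD 12: (22.392,-38.785) -> (12,-44.785) [heading=210, draw]
  RT 30: heading 210 -> 180
  -- iteration 7/12 --
  FD 12: (12,-44.785) -> (0,-44.785) [heading=180, draw]
  RT 30: heading 180 -> 150
  -- iteration 8/12 --
  FD 12: (0,-44.785) -> (-10.392,-38.785) [heading=150, draw]
  RT 30: heading 150 -> 120
  -- iteration 9/12 --
  FD 12: (-10.392,-38.785) -> (-16.392,-28.392) [heading=120, draw]
  RT 30: heading 120 -> 90
  -- iteration 10/12 --
  FD 12: (-16.392,-28.392) -> (-16.392,-16.392) [heading=90, draw]
  RT 30: heading 90 -> 60
  -- iteration 11/12 --
  FD 12: (-16.392,-16.392) -> (-10.392,-6) [heading=60, draw]
  RT 30: heading 60 -> 30
  -- iteration 12/12 --
  FD 12: (-10.392,-6) -> (0,0) [heading=30, draw]
  RT 30: heading 30 -> 0
]
Final: pos=(0,0), heading=0, 12 segment(s) drawn

Start position: (0, 0)
Final position: (0, 0)
Distance = 0; < 1e-6 -> CLOSED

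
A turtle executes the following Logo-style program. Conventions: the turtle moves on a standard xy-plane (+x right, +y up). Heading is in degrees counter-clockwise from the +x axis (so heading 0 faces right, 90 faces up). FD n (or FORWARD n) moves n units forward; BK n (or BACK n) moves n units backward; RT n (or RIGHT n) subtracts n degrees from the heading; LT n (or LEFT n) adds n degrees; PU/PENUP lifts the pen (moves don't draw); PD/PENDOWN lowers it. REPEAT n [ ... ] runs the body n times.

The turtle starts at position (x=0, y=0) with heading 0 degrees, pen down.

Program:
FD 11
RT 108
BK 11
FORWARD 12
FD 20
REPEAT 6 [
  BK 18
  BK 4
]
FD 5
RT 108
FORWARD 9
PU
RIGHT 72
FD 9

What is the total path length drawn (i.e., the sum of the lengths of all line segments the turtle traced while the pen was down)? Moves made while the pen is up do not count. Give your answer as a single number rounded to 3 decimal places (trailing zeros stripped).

Answer: 200

Derivation:
Executing turtle program step by step:
Start: pos=(0,0), heading=0, pen down
FD 11: (0,0) -> (11,0) [heading=0, draw]
RT 108: heading 0 -> 252
BK 11: (11,0) -> (14.399,10.462) [heading=252, draw]
FD 12: (14.399,10.462) -> (10.691,-0.951) [heading=252, draw]
FD 20: (10.691,-0.951) -> (4.511,-19.972) [heading=252, draw]
REPEAT 6 [
  -- iteration 1/6 --
  BK 18: (4.511,-19.972) -> (10.073,-2.853) [heading=252, draw]
  BK 4: (10.073,-2.853) -> (11.309,0.951) [heading=252, draw]
  -- iteration 2/6 --
  BK 18: (11.309,0.951) -> (16.871,18.07) [heading=252, draw]
  BK 4: (16.871,18.07) -> (18.107,21.874) [heading=252, draw]
  -- iteration 3/6 --
  BK 18: (18.107,21.874) -> (23.67,38.993) [heading=252, draw]
  BK 4: (23.67,38.993) -> (24.906,42.798) [heading=252, draw]
  -- iteration 4/6 --
  BK 18: (24.906,42.798) -> (30.468,59.917) [heading=252, draw]
  BK 4: (30.468,59.917) -> (31.704,63.721) [heading=252, draw]
  -- iteration 5/6 --
  BK 18: (31.704,63.721) -> (37.266,80.84) [heading=252, draw]
  BK 4: (37.266,80.84) -> (38.503,84.644) [heading=252, draw]
  -- iteration 6/6 --
  BK 18: (38.503,84.644) -> (44.065,101.763) [heading=252, draw]
  BK 4: (44.065,101.763) -> (45.301,105.567) [heading=252, draw]
]
FD 5: (45.301,105.567) -> (43.756,100.812) [heading=252, draw]
RT 108: heading 252 -> 144
FD 9: (43.756,100.812) -> (36.475,106.102) [heading=144, draw]
PU: pen up
RT 72: heading 144 -> 72
FD 9: (36.475,106.102) -> (39.256,114.662) [heading=72, move]
Final: pos=(39.256,114.662), heading=72, 18 segment(s) drawn

Segment lengths:
  seg 1: (0,0) -> (11,0), length = 11
  seg 2: (11,0) -> (14.399,10.462), length = 11
  seg 3: (14.399,10.462) -> (10.691,-0.951), length = 12
  seg 4: (10.691,-0.951) -> (4.511,-19.972), length = 20
  seg 5: (4.511,-19.972) -> (10.073,-2.853), length = 18
  seg 6: (10.073,-2.853) -> (11.309,0.951), length = 4
  seg 7: (11.309,0.951) -> (16.871,18.07), length = 18
  seg 8: (16.871,18.07) -> (18.107,21.874), length = 4
  seg 9: (18.107,21.874) -> (23.67,38.993), length = 18
  seg 10: (23.67,38.993) -> (24.906,42.798), length = 4
  seg 11: (24.906,42.798) -> (30.468,59.917), length = 18
  seg 12: (30.468,59.917) -> (31.704,63.721), length = 4
  seg 13: (31.704,63.721) -> (37.266,80.84), length = 18
  seg 14: (37.266,80.84) -> (38.503,84.644), length = 4
  seg 15: (38.503,84.644) -> (44.065,101.763), length = 18
  seg 16: (44.065,101.763) -> (45.301,105.567), length = 4
  seg 17: (45.301,105.567) -> (43.756,100.812), length = 5
  seg 18: (43.756,100.812) -> (36.475,106.102), length = 9
Total = 200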